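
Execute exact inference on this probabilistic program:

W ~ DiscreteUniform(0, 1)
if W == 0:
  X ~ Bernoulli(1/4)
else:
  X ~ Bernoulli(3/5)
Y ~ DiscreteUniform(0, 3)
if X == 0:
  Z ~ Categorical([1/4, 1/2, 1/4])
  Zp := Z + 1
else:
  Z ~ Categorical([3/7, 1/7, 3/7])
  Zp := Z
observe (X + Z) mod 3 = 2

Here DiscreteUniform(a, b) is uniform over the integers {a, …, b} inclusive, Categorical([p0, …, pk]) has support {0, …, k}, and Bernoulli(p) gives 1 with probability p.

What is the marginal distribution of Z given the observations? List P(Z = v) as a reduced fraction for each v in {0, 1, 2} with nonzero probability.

P(Z=1) = 68/229, P(Z=2) = 161/229

Enumerate traces; 16 have nonzero weight after conditioning:
  (W=0, X=0, Y=0, Z=2) weight 3/128
  (W=0, X=0, Y=1, Z=2) weight 3/128
  (W=0, X=0, Y=2, Z=2) weight 3/128
  (W=0, X=0, Y=3, Z=2) weight 3/128
  (W=0, X=1, Y=0, Z=1) weight 1/224
  (W=0, X=1, Y=1, Z=1) weight 1/224
  (W=0, X=1, Y=2, Z=1) weight 1/224
  (W=0, X=1, Y=3, Z=1) weight 1/224
  … 8 more
Group by Z:
  weight(Z=1) = 17/280
  weight(Z=2) = 23/160
Total weight = 17/280 + 23/160 = 229/1120
P(Z=1 | obs) = 17/280 / 229/1120 = 68/229
P(Z=2 | obs) = 23/160 / 229/1120 = 161/229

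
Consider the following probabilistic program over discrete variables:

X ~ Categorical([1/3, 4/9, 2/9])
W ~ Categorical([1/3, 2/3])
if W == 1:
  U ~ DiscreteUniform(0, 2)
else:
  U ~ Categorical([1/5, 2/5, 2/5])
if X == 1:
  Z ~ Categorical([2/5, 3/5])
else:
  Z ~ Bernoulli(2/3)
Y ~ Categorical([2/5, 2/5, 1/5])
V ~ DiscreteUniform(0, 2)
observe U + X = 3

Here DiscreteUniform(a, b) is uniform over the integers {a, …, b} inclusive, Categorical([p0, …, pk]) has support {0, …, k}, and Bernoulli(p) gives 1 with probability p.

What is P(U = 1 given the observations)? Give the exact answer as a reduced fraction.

P(U = 1 | obs) = 1/3

Enumerate traces; 72 have nonzero weight after conditioning:
  (X=1, W=0, U=2, Z=0, Y=0, V=0) weight 32/10125
  (X=1, W=0, U=2, Z=0, Y=0, V=1) weight 32/10125
  (X=1, W=0, U=2, Z=0, Y=0, V=2) weight 32/10125
  (X=1, W=0, U=2, Z=0, Y=1, V=0) weight 32/10125
  (X=1, W=0, U=2, Z=0, Y=1, V=1) weight 32/10125
  (X=1, W=0, U=2, Z=0, Y=1, V=2) weight 32/10125
  (X=1, W=0, U=2, Z=0, Y=2, V=0) weight 16/10125
  (X=1, W=0, U=2, Z=0, Y=2, V=1) weight 16/10125
  (X=2, W=0, U=1, Z=0, Y=0, V=0) weight 8/6075
  … 63 more
Group by U:
  weight(U=1) = 32/405
  weight(U=2) = 64/405
Total weight = 32/405 + 64/405 = 32/135
P(U=1 | obs) = 32/405 / 32/135 = 1/3
P(U=2 | obs) = 64/405 / 32/135 = 2/3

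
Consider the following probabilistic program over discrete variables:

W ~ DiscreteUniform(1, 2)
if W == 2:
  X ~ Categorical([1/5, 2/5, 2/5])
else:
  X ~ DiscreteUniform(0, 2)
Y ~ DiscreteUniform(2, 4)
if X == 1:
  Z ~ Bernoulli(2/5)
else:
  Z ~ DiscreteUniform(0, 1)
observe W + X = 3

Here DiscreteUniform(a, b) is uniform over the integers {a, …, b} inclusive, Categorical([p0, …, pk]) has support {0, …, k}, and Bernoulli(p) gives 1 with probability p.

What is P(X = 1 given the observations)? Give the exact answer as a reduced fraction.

P(X = 1 | obs) = 6/11

Enumerate traces; 12 have nonzero weight after conditioning:
  (W=1, X=2, Y=2, Z=0) weight 1/36
  (W=1, X=2, Y=2, Z=1) weight 1/36
  (W=1, X=2, Y=3, Z=0) weight 1/36
  (W=1, X=2, Y=3, Z=1) weight 1/36
  (W=1, X=2, Y=4, Z=0) weight 1/36
  (W=1, X=2, Y=4, Z=1) weight 1/36
  (W=2, X=1, Y=2, Z=0) weight 1/25
  (W=2, X=1, Y=2, Z=1) weight 2/75
  … 4 more
Group by X:
  weight(X=1) = 1/5
  weight(X=2) = 1/6
Total weight = 1/5 + 1/6 = 11/30
P(X=1 | obs) = 1/5 / 11/30 = 6/11
P(X=2 | obs) = 1/6 / 11/30 = 5/11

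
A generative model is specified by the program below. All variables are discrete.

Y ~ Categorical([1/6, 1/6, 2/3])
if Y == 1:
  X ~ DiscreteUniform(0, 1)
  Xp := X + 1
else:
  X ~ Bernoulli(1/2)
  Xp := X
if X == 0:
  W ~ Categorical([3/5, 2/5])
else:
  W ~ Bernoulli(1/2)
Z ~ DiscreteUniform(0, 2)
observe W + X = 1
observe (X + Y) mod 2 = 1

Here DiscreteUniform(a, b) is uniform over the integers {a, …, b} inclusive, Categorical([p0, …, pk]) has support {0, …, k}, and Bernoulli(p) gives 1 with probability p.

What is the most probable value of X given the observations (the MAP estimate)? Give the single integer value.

argmax_v P(X = v | obs) = 1

Enumerate traces; 9 have nonzero weight after conditioning:
  (Y=0, X=1, W=0, Z=0) weight 1/72
  (Y=0, X=1, W=0, Z=1) weight 1/72
  (Y=0, X=1, W=0, Z=2) weight 1/72
  (Y=1, X=0, W=1, Z=0) weight 1/90
  (Y=1, X=0, W=1, Z=1) weight 1/90
  (Y=1, X=0, W=1, Z=2) weight 1/90
  (Y=2, X=1, W=0, Z=0) weight 1/18
  (Y=2, X=1, W=0, Z=1) weight 1/18
  … 1 more
Group by X:
  weight(X=0) = 1/30
  weight(X=1) = 5/24
Total weight = 1/30 + 5/24 = 29/120
P(X=0 | obs) = 1/30 / 29/120 = 4/29
P(X=1 | obs) = 5/24 / 29/120 = 25/29
argmax = 1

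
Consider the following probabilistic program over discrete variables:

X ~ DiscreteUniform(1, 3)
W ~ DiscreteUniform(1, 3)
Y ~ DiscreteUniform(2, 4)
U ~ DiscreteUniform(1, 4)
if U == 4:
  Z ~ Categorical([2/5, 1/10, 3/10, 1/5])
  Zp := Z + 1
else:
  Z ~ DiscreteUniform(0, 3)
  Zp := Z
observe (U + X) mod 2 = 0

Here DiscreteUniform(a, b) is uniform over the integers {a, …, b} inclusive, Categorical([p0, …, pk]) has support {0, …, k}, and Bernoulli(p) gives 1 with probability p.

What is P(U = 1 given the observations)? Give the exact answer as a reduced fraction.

Enumerate traces; 216 have nonzero weight after conditioning:
  (X=1, W=1, Y=2, U=1, Z=0) weight 1/432
  (X=1, W=1, Y=2, U=1, Z=1) weight 1/432
  (X=1, W=1, Y=2, U=1, Z=2) weight 1/432
  (X=1, W=1, Y=2, U=1, Z=3) weight 1/432
  (X=1, W=1, Y=2, U=3, Z=0) weight 1/432
  (X=1, W=1, Y=2, U=3, Z=1) weight 1/432
  (X=1, W=1, Y=2, U=3, Z=2) weight 1/432
  (X=1, W=1, Y=2, U=3, Z=3) weight 1/432
  (X=2, W=1, Y=2, U=2, Z=0) weight 1/432
  (X=2, W=1, Y=2, U=4, Z=0) weight 1/270
  … 206 more
Group by U:
  weight(U=1) = 1/6
  weight(U=2) = 1/12
  weight(U=3) = 1/6
  weight(U=4) = 1/12
Total weight = 1/6 + 1/12 + 1/6 + 1/12 = 1/2
P(U=1 | obs) = 1/6 / 1/2 = 1/3
P(U=2 | obs) = 1/12 / 1/2 = 1/6
P(U=3 | obs) = 1/6 / 1/2 = 1/3
P(U=4 | obs) = 1/12 / 1/2 = 1/6

P(U = 1 | obs) = 1/3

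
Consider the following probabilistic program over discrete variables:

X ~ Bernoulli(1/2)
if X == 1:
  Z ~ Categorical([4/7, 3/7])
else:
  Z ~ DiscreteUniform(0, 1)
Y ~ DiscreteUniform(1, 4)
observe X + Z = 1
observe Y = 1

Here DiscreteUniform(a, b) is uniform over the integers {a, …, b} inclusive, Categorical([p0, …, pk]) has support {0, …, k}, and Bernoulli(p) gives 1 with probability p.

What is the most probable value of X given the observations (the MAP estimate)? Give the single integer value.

Enumerate traces; 2 have nonzero weight after conditioning:
  (X=0, Z=1, Y=1) weight 1/16
  (X=1, Z=0, Y=1) weight 1/14
Group by X:
  weight(X=0) = 1/16
  weight(X=1) = 1/14
Total weight = 1/16 + 1/14 = 15/112
P(X=0 | obs) = 1/16 / 15/112 = 7/15
P(X=1 | obs) = 1/14 / 15/112 = 8/15
argmax = 1

argmax_v P(X = v | obs) = 1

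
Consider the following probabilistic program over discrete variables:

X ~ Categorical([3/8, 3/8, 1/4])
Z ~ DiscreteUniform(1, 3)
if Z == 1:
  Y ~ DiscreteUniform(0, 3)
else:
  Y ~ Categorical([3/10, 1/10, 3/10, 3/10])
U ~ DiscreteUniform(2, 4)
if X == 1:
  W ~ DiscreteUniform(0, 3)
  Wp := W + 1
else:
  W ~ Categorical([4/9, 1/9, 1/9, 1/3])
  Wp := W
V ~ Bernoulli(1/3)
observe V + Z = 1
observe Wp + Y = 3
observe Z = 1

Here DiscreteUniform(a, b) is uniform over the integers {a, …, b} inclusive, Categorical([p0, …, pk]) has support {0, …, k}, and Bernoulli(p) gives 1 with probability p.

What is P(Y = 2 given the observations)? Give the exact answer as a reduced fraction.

Enumerate traces; 33 have nonzero weight after conditioning:
  (X=0, Z=1, Y=0, U=2, W=3, V=0) weight 1/432
  (X=0, Z=1, Y=0, U=3, W=3, V=0) weight 1/432
  (X=0, Z=1, Y=0, U=4, W=3, V=0) weight 1/432
  (X=0, Z=1, Y=1, U=2, W=2, V=0) weight 1/1296
  (X=0, Z=1, Y=1, U=3, W=2, V=0) weight 1/1296
  (X=0, Z=1, Y=1, U=4, W=2, V=0) weight 1/1296
  (X=0, Z=1, Y=2, U=2, W=1, V=0) weight 1/1296
  (X=0, Z=1, Y=2, U=3, W=1, V=0) weight 1/1296
  (X=0, Z=1, Y=3, U=2, W=0, V=0) weight 1/324
  … 24 more
Group by Y:
  weight(Y=0) = 29/1728
  weight(Y=1) = 47/5184
  weight(Y=2) = 47/5184
  weight(Y=3) = 5/324
Total weight = 29/1728 + 47/5184 + 47/5184 + 5/324 = 29/576
P(Y=0 | obs) = 29/1728 / 29/576 = 1/3
P(Y=1 | obs) = 47/5184 / 29/576 = 47/261
P(Y=2 | obs) = 47/5184 / 29/576 = 47/261
P(Y=3 | obs) = 5/324 / 29/576 = 80/261

P(Y = 2 | obs) = 47/261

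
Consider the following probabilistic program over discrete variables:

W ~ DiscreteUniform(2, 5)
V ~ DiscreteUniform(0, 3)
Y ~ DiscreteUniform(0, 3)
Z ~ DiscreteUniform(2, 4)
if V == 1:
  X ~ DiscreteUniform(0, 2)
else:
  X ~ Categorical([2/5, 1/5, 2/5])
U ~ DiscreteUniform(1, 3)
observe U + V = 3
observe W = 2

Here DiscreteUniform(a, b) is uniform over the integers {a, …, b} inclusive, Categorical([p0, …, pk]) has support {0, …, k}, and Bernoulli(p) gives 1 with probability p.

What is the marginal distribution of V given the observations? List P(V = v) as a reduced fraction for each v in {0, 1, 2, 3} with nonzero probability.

Enumerate traces; 108 have nonzero weight after conditioning:
  (W=2, V=0, Y=0, Z=2, X=0, U=3) weight 1/1440
  (W=2, V=0, Y=0, Z=2, X=1, U=3) weight 1/2880
  (W=2, V=0, Y=0, Z=2, X=2, U=3) weight 1/1440
  (W=2, V=0, Y=0, Z=3, X=0, U=3) weight 1/1440
  (W=2, V=0, Y=0, Z=3, X=1, U=3) weight 1/2880
  (W=2, V=0, Y=0, Z=3, X=2, U=3) weight 1/1440
  (W=2, V=0, Y=0, Z=4, X=0, U=3) weight 1/1440
  (W=2, V=0, Y=0, Z=4, X=1, U=3) weight 1/2880
  (W=2, V=1, Y=0, Z=2, X=0, U=2) weight 1/1728
  (W=2, V=2, Y=0, Z=2, X=0, U=1) weight 1/1440
  … 98 more
Group by V:
  weight(V=0) = 1/48
  weight(V=1) = 1/48
  weight(V=2) = 1/48
Total weight = 1/48 + 1/48 + 1/48 = 1/16
P(V=0 | obs) = 1/48 / 1/16 = 1/3
P(V=1 | obs) = 1/48 / 1/16 = 1/3
P(V=2 | obs) = 1/48 / 1/16 = 1/3

P(V=0) = 1/3, P(V=1) = 1/3, P(V=2) = 1/3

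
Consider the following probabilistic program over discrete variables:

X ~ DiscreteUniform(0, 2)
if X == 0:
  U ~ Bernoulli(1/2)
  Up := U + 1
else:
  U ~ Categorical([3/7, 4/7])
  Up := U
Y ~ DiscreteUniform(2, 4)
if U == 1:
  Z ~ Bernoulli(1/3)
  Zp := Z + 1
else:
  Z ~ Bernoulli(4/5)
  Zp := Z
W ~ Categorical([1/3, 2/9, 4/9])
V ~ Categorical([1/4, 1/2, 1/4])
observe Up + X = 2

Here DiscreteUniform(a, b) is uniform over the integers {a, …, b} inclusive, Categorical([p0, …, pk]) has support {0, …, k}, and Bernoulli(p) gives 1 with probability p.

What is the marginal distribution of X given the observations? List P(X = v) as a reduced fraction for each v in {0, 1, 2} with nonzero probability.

Enumerate traces; 162 have nonzero weight after conditioning:
  (X=0, U=1, Y=2, Z=0, W=0, V=0) weight 1/324
  (X=0, U=1, Y=2, Z=0, W=0, V=1) weight 1/162
  (X=0, U=1, Y=2, Z=0, W=0, V=2) weight 1/324
  (X=0, U=1, Y=2, Z=0, W=1, V=0) weight 1/486
  (X=0, U=1, Y=2, Z=0, W=1, V=1) weight 1/243
  (X=0, U=1, Y=2, Z=0, W=1, V=2) weight 1/486
  (X=0, U=1, Y=2, Z=0, W=2, V=0) weight 1/243
  (X=0, U=1, Y=2, Z=0, W=2, V=1) weight 2/243
  (X=1, U=1, Y=2, Z=0, W=0, V=0) weight 2/567
  (X=2, U=0, Y=2, Z=0, W=0, V=0) weight 1/1260
  … 152 more
Group by X:
  weight(X=0) = 1/6
  weight(X=1) = 4/21
  weight(X=2) = 1/7
Total weight = 1/6 + 4/21 + 1/7 = 1/2
P(X=0 | obs) = 1/6 / 1/2 = 1/3
P(X=1 | obs) = 4/21 / 1/2 = 8/21
P(X=2 | obs) = 1/7 / 1/2 = 2/7

P(X=0) = 1/3, P(X=1) = 8/21, P(X=2) = 2/7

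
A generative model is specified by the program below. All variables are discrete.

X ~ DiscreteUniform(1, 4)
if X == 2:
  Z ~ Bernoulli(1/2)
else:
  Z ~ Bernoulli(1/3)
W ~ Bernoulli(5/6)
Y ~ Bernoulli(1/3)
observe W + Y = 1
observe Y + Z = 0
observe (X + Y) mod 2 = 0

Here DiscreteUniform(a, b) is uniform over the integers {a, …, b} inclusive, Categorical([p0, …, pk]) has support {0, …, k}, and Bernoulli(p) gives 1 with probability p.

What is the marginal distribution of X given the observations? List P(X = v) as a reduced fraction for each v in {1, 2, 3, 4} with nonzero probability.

Enumerate traces; 2 have nonzero weight after conditioning:
  (X=2, Z=0, W=1, Y=0) weight 5/72
  (X=4, Z=0, W=1, Y=0) weight 5/54
Group by X:
  weight(X=2) = 5/72
  weight(X=4) = 5/54
Total weight = 5/72 + 5/54 = 35/216
P(X=2 | obs) = 5/72 / 35/216 = 3/7
P(X=4 | obs) = 5/54 / 35/216 = 4/7

P(X=2) = 3/7, P(X=4) = 4/7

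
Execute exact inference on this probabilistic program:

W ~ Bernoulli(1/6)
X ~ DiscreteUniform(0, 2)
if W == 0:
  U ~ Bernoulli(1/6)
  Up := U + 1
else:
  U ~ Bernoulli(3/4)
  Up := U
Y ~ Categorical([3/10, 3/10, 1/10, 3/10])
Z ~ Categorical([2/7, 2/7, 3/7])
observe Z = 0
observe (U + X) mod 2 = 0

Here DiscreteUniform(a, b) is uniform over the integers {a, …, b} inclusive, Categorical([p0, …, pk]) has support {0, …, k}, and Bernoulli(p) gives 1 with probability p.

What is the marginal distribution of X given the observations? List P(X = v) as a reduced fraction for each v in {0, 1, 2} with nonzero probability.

Enumerate traces; 24 have nonzero weight after conditioning:
  (W=0, X=0, U=0, Y=0, Z=0) weight 5/252
  (W=0, X=0, U=0, Y=1, Z=0) weight 5/252
  (W=0, X=0, U=0, Y=2, Z=0) weight 5/756
  (W=0, X=0, U=0, Y=3, Z=0) weight 5/252
  (W=0, X=1, U=1, Y=0, Z=0) weight 1/252
  (W=0, X=1, U=1, Y=1, Z=0) weight 1/252
  (W=0, X=1, U=1, Y=2, Z=0) weight 1/756
  (W=0, X=1, U=1, Y=3, Z=0) weight 1/252
  (W=0, X=2, U=0, Y=0, Z=0) weight 5/252
  … 15 more
Group by X:
  weight(X=0) = 53/756
  weight(X=1) = 19/756
  weight(X=2) = 53/756
Total weight = 53/756 + 19/756 + 53/756 = 125/756
P(X=0 | obs) = 53/756 / 125/756 = 53/125
P(X=1 | obs) = 19/756 / 125/756 = 19/125
P(X=2 | obs) = 53/756 / 125/756 = 53/125

P(X=0) = 53/125, P(X=1) = 19/125, P(X=2) = 53/125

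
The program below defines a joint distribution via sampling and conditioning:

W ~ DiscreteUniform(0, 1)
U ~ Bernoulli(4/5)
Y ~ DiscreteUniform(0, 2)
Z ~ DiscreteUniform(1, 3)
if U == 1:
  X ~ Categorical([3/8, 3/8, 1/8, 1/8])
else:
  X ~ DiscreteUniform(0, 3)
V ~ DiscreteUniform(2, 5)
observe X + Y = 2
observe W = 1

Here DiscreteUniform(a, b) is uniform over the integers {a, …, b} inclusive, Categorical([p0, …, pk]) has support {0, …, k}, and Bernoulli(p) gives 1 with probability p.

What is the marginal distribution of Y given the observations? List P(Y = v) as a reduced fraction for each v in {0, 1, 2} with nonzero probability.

P(Y=0) = 3/17, P(Y=1) = 7/17, P(Y=2) = 7/17

Enumerate traces; 72 have nonzero weight after conditioning:
  (W=1, U=0, Y=0, Z=1, X=2, V=2) weight 1/1440
  (W=1, U=0, Y=0, Z=1, X=2, V=3) weight 1/1440
  (W=1, U=0, Y=0, Z=1, X=2, V=4) weight 1/1440
  (W=1, U=0, Y=0, Z=1, X=2, V=5) weight 1/1440
  (W=1, U=0, Y=0, Z=2, X=2, V=2) weight 1/1440
  (W=1, U=0, Y=0, Z=2, X=2, V=3) weight 1/1440
  (W=1, U=0, Y=0, Z=2, X=2, V=4) weight 1/1440
  (W=1, U=0, Y=0, Z=2, X=2, V=5) weight 1/1440
  (W=1, U=0, Y=1, Z=1, X=1, V=2) weight 1/1440
  (W=1, U=0, Y=2, Z=1, X=0, V=2) weight 1/1440
  … 62 more
Group by Y:
  weight(Y=0) = 1/40
  weight(Y=1) = 7/120
  weight(Y=2) = 7/120
Total weight = 1/40 + 7/120 + 7/120 = 17/120
P(Y=0 | obs) = 1/40 / 17/120 = 3/17
P(Y=1 | obs) = 7/120 / 17/120 = 7/17
P(Y=2 | obs) = 7/120 / 17/120 = 7/17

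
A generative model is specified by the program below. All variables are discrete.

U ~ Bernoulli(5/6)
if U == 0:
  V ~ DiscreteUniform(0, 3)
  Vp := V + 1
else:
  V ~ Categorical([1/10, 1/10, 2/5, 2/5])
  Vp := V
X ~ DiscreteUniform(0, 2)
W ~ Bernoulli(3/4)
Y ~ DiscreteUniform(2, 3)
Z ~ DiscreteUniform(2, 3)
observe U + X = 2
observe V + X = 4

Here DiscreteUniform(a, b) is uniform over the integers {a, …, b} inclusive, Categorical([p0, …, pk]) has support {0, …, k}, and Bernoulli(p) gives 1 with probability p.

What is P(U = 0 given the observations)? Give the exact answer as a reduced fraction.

P(U = 0 | obs) = 1/9

Enumerate traces; 16 have nonzero weight after conditioning:
  (U=0, V=2, X=2, W=0, Y=2, Z=2) weight 1/1152
  (U=0, V=2, X=2, W=0, Y=2, Z=3) weight 1/1152
  (U=0, V=2, X=2, W=0, Y=3, Z=2) weight 1/1152
  (U=0, V=2, X=2, W=0, Y=3, Z=3) weight 1/1152
  (U=0, V=2, X=2, W=1, Y=2, Z=2) weight 1/384
  (U=0, V=2, X=2, W=1, Y=2, Z=3) weight 1/384
  (U=0, V=2, X=2, W=1, Y=3, Z=2) weight 1/384
  (U=0, V=2, X=2, W=1, Y=3, Z=3) weight 1/384
  (U=1, V=3, X=1, W=0, Y=2, Z=2) weight 1/144
  … 7 more
Group by U:
  weight(U=0) = 1/72
  weight(U=1) = 1/9
Total weight = 1/72 + 1/9 = 1/8
P(U=0 | obs) = 1/72 / 1/8 = 1/9
P(U=1 | obs) = 1/9 / 1/8 = 8/9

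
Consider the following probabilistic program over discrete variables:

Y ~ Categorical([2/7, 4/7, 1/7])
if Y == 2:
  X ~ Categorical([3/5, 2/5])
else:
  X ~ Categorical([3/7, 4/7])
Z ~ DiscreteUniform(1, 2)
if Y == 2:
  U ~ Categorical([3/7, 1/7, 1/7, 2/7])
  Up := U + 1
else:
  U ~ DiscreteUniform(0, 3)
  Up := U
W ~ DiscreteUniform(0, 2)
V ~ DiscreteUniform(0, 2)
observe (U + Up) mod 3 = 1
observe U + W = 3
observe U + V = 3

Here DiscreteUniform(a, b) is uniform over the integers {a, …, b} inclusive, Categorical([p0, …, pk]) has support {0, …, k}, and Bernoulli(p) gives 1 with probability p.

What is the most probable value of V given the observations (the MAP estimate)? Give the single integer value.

argmax_v P(V = v | obs) = 1

Enumerate traces; 12 have nonzero weight after conditioning:
  (Y=0, X=0, Z=1, U=2, W=1, V=1) weight 1/588
  (Y=0, X=0, Z=2, U=2, W=1, V=1) weight 1/588
  (Y=0, X=1, Z=1, U=2, W=1, V=1) weight 1/441
  (Y=0, X=1, Z=2, U=2, W=1, V=1) weight 1/441
  (Y=1, X=0, Z=1, U=2, W=1, V=1) weight 1/294
  (Y=1, X=0, Z=2, U=2, W=1, V=1) weight 1/294
  (Y=1, X=1, Z=1, U=2, W=1, V=1) weight 2/441
  (Y=1, X=1, Z=2, U=2, W=1, V=1) weight 2/441
  (Y=2, X=0, Z=1, U=3, W=0, V=0) weight 1/735
  … 3 more
Group by V:
  weight(V=0) = 2/441
  weight(V=1) = 1/42
Total weight = 2/441 + 1/42 = 25/882
P(V=0 | obs) = 2/441 / 25/882 = 4/25
P(V=1 | obs) = 1/42 / 25/882 = 21/25
argmax = 1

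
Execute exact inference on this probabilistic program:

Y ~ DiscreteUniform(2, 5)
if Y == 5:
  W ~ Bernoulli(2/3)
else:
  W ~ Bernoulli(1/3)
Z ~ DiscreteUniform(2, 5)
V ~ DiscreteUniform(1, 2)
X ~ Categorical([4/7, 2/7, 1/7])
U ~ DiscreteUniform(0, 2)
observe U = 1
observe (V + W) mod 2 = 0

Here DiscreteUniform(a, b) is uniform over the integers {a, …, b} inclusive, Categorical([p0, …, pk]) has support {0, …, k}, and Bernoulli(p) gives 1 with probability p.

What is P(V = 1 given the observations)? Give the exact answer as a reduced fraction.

Enumerate traces; 96 have nonzero weight after conditioning:
  (Y=2, W=0, Z=2, V=2, X=0, U=1) weight 1/252
  (Y=2, W=0, Z=2, V=2, X=1, U=1) weight 1/504
  (Y=2, W=0, Z=2, V=2, X=2, U=1) weight 1/1008
  (Y=2, W=0, Z=3, V=2, X=0, U=1) weight 1/252
  (Y=2, W=0, Z=3, V=2, X=1, U=1) weight 1/504
  (Y=2, W=0, Z=3, V=2, X=2, U=1) weight 1/1008
  (Y=2, W=0, Z=4, V=2, X=0, U=1) weight 1/252
  (Y=2, W=0, Z=4, V=2, X=1, U=1) weight 1/504
  (Y=2, W=1, Z=2, V=1, X=0, U=1) weight 1/504
  … 87 more
Group by V:
  weight(V=1) = 5/72
  weight(V=2) = 7/72
Total weight = 5/72 + 7/72 = 1/6
P(V=1 | obs) = 5/72 / 1/6 = 5/12
P(V=2 | obs) = 7/72 / 1/6 = 7/12

P(V = 1 | obs) = 5/12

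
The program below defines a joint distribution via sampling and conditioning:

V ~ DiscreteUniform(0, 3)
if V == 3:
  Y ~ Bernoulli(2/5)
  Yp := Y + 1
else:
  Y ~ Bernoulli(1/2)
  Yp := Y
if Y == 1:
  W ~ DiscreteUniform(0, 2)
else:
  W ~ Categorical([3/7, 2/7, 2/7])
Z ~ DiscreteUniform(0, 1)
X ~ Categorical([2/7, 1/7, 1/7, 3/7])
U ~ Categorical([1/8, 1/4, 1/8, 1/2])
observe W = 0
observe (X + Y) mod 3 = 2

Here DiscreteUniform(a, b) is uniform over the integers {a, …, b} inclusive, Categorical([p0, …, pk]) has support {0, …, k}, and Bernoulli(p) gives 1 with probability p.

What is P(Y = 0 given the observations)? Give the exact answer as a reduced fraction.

P(Y = 0 | obs) = 27/46

Enumerate traces; 64 have nonzero weight after conditioning:
  (V=0, Y=0, W=0, Z=0, X=2, U=0) weight 3/6272
  (V=0, Y=0, W=0, Z=0, X=2, U=1) weight 3/3136
  (V=0, Y=0, W=0, Z=0, X=2, U=2) weight 3/6272
  (V=0, Y=0, W=0, Z=0, X=2, U=3) weight 3/1568
  (V=0, Y=0, W=0, Z=1, X=2, U=0) weight 3/6272
  (V=0, Y=0, W=0, Z=1, X=2, U=1) weight 3/3136
  (V=0, Y=0, W=0, Z=1, X=2, U=2) weight 3/6272
  (V=0, Y=0, W=0, Z=1, X=2, U=3) weight 3/1568
  (V=0, Y=1, W=0, Z=0, X=1, U=0) weight 1/2688
  … 55 more
Group by Y:
  weight(Y=0) = 9/280
  weight(Y=1) = 19/840
Total weight = 9/280 + 19/840 = 23/420
P(Y=0 | obs) = 9/280 / 23/420 = 27/46
P(Y=1 | obs) = 19/840 / 23/420 = 19/46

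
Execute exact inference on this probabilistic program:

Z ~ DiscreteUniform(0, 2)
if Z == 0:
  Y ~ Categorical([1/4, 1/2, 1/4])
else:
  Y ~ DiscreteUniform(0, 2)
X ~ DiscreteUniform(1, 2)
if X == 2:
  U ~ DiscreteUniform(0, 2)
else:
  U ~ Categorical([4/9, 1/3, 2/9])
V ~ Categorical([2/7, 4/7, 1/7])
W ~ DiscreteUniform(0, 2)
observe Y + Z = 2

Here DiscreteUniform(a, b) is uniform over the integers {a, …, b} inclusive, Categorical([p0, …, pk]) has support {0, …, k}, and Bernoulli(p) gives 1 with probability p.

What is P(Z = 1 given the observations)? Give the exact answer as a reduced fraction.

Enumerate traces; 162 have nonzero weight after conditioning:
  (Z=0, Y=2, X=1, U=0, V=0, W=0) weight 1/567
  (Z=0, Y=2, X=1, U=0, V=0, W=1) weight 1/567
  (Z=0, Y=2, X=1, U=0, V=0, W=2) weight 1/567
  (Z=0, Y=2, X=1, U=0, V=1, W=0) weight 2/567
  (Z=0, Y=2, X=1, U=0, V=1, W=1) weight 2/567
  (Z=0, Y=2, X=1, U=0, V=1, W=2) weight 2/567
  (Z=0, Y=2, X=1, U=0, V=2, W=0) weight 1/1134
  (Z=0, Y=2, X=1, U=0, V=2, W=1) weight 1/1134
  (Z=1, Y=1, X=1, U=0, V=0, W=0) weight 4/1701
  (Z=2, Y=0, X=1, U=0, V=0, W=0) weight 4/1701
  … 152 more
Group by Z:
  weight(Z=0) = 1/12
  weight(Z=1) = 1/9
  weight(Z=2) = 1/9
Total weight = 1/12 + 1/9 + 1/9 = 11/36
P(Z=0 | obs) = 1/12 / 11/36 = 3/11
P(Z=1 | obs) = 1/9 / 11/36 = 4/11
P(Z=2 | obs) = 1/9 / 11/36 = 4/11

P(Z = 1 | obs) = 4/11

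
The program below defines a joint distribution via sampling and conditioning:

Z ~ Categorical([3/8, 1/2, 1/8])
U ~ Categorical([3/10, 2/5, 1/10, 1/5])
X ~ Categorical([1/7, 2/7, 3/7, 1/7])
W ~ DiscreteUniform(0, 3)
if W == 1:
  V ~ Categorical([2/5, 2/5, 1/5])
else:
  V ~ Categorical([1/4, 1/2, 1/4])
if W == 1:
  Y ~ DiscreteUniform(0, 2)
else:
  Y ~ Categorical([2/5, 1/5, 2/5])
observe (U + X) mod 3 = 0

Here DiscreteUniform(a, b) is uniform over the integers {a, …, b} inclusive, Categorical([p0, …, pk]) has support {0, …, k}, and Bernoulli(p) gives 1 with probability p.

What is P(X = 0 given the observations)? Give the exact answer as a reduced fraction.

Enumerate traces; 648 have nonzero weight after conditioning:
  (Z=0, U=0, X=0, W=0, V=0, Y=0) weight 9/22400
  (Z=0, U=0, X=0, W=0, V=0, Y=1) weight 9/44800
  (Z=0, U=0, X=0, W=0, V=0, Y=2) weight 9/22400
  (Z=0, U=0, X=0, W=0, V=1, Y=0) weight 9/11200
  (Z=0, U=0, X=0, W=0, V=1, Y=1) weight 9/22400
  (Z=0, U=0, X=0, W=0, V=1, Y=2) weight 9/11200
  (Z=0, U=0, X=0, W=0, V=2, Y=0) weight 9/22400
  (Z=0, U=0, X=0, W=0, V=2, Y=1) weight 9/44800
  (Z=0, U=0, X=3, W=0, V=0, Y=0) weight 9/22400
  (Z=0, U=1, X=2, W=0, V=0, Y=0) weight 9/5600
  … 638 more
Group by X:
  weight(X=0) = 1/14
  weight(X=1) = 1/35
  weight(X=2) = 6/35
  weight(X=3) = 1/14
Total weight = 1/14 + 1/35 + 6/35 + 1/14 = 12/35
P(X=0 | obs) = 1/14 / 12/35 = 5/24
P(X=1 | obs) = 1/35 / 12/35 = 1/12
P(X=2 | obs) = 6/35 / 12/35 = 1/2
P(X=3 | obs) = 1/14 / 12/35 = 5/24

P(X = 0 | obs) = 5/24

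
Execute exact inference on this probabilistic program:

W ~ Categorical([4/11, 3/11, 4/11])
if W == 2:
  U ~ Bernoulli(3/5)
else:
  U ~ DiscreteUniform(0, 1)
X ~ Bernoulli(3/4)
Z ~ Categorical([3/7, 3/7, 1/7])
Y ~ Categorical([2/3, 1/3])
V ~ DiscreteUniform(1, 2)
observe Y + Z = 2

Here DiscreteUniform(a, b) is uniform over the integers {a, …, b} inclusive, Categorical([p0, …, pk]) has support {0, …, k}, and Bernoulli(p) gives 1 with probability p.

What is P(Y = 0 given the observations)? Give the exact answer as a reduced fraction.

P(Y = 0 | obs) = 2/5

Enumerate traces; 48 have nonzero weight after conditioning:
  (W=0, U=0, X=0, Z=1, Y=1, V=1) weight 1/308
  (W=0, U=0, X=0, Z=1, Y=1, V=2) weight 1/308
  (W=0, U=0, X=0, Z=2, Y=0, V=1) weight 1/462
  (W=0, U=0, X=0, Z=2, Y=0, V=2) weight 1/462
  (W=0, U=0, X=1, Z=1, Y=1, V=1) weight 3/308
  (W=0, U=0, X=1, Z=1, Y=1, V=2) weight 3/308
  (W=0, U=0, X=1, Z=2, Y=0, V=1) weight 1/154
  (W=0, U=0, X=1, Z=2, Y=0, V=2) weight 1/154
  … 40 more
Group by Y:
  weight(Y=0) = 2/21
  weight(Y=1) = 1/7
Total weight = 2/21 + 1/7 = 5/21
P(Y=0 | obs) = 2/21 / 5/21 = 2/5
P(Y=1 | obs) = 1/7 / 5/21 = 3/5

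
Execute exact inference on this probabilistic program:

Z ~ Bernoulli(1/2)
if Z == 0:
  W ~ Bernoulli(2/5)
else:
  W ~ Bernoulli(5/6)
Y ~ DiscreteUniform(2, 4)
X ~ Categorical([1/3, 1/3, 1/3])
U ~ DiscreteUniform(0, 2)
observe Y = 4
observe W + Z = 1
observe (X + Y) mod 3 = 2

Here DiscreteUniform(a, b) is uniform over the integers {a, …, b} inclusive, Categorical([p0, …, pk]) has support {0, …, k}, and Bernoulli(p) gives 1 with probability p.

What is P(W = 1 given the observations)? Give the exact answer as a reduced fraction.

Enumerate traces; 6 have nonzero weight after conditioning:
  (Z=0, W=1, Y=4, X=1, U=0) weight 1/135
  (Z=0, W=1, Y=4, X=1, U=1) weight 1/135
  (Z=0, W=1, Y=4, X=1, U=2) weight 1/135
  (Z=1, W=0, Y=4, X=1, U=0) weight 1/324
  (Z=1, W=0, Y=4, X=1, U=1) weight 1/324
  (Z=1, W=0, Y=4, X=1, U=2) weight 1/324
Group by W:
  weight(W=0) = 1/108
  weight(W=1) = 1/45
Total weight = 1/108 + 1/45 = 17/540
P(W=0 | obs) = 1/108 / 17/540 = 5/17
P(W=1 | obs) = 1/45 / 17/540 = 12/17

P(W = 1 | obs) = 12/17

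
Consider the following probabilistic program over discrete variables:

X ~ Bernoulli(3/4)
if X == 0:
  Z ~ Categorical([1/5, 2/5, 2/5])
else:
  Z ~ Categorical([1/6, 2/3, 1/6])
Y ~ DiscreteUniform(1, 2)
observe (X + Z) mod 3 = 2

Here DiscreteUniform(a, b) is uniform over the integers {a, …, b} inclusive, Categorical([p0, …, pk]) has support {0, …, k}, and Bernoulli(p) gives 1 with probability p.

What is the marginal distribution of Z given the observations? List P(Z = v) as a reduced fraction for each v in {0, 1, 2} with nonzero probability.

Enumerate traces; 4 have nonzero weight after conditioning:
  (X=0, Z=2, Y=1) weight 1/20
  (X=0, Z=2, Y=2) weight 1/20
  (X=1, Z=1, Y=1) weight 1/4
  (X=1, Z=1, Y=2) weight 1/4
Group by Z:
  weight(Z=1) = 1/2
  weight(Z=2) = 1/10
Total weight = 1/2 + 1/10 = 3/5
P(Z=1 | obs) = 1/2 / 3/5 = 5/6
P(Z=2 | obs) = 1/10 / 3/5 = 1/6

P(Z=1) = 5/6, P(Z=2) = 1/6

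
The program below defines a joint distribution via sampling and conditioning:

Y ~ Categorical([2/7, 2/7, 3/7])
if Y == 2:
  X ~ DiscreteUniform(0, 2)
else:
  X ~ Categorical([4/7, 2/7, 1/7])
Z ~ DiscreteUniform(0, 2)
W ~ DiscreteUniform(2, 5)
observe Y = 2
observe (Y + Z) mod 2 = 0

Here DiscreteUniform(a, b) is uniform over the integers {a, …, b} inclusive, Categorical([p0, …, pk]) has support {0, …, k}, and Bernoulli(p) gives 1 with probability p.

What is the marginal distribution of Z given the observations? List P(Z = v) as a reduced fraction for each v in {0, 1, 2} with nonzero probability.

P(Z=0) = 1/2, P(Z=2) = 1/2

Enumerate traces; 24 have nonzero weight after conditioning:
  (Y=2, X=0, Z=0, W=2) weight 1/84
  (Y=2, X=0, Z=0, W=3) weight 1/84
  (Y=2, X=0, Z=0, W=4) weight 1/84
  (Y=2, X=0, Z=0, W=5) weight 1/84
  (Y=2, X=0, Z=2, W=2) weight 1/84
  (Y=2, X=0, Z=2, W=3) weight 1/84
  (Y=2, X=0, Z=2, W=4) weight 1/84
  (Y=2, X=0, Z=2, W=5) weight 1/84
  … 16 more
Group by Z:
  weight(Z=0) = 1/7
  weight(Z=2) = 1/7
Total weight = 1/7 + 1/7 = 2/7
P(Z=0 | obs) = 1/7 / 2/7 = 1/2
P(Z=2 | obs) = 1/7 / 2/7 = 1/2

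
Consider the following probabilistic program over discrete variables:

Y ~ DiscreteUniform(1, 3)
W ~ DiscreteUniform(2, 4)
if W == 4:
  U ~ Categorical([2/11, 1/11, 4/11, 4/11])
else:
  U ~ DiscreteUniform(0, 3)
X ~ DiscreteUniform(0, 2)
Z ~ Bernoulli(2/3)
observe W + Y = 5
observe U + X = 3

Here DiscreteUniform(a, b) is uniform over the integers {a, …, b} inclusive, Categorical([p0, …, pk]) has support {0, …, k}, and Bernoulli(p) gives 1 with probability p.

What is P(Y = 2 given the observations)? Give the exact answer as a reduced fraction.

P(Y = 2 | obs) = 11/34

Enumerate traces; 18 have nonzero weight after conditioning:
  (Y=1, W=4, U=1, X=2, Z=0) weight 1/891
  (Y=1, W=4, U=1, X=2, Z=1) weight 2/891
  (Y=1, W=4, U=2, X=1, Z=0) weight 4/891
  (Y=1, W=4, U=2, X=1, Z=1) weight 8/891
  (Y=1, W=4, U=3, X=0, Z=0) weight 4/891
  (Y=1, W=4, U=3, X=0, Z=1) weight 8/891
  (Y=2, W=3, U=1, X=2, Z=0) weight 1/324
  (Y=2, W=3, U=1, X=2, Z=1) weight 1/162
  (Y=3, W=2, U=1, X=2, Z=0) weight 1/324
  … 9 more
Group by Y:
  weight(Y=1) = 1/33
  weight(Y=2) = 1/36
  weight(Y=3) = 1/36
Total weight = 1/33 + 1/36 + 1/36 = 17/198
P(Y=1 | obs) = 1/33 / 17/198 = 6/17
P(Y=2 | obs) = 1/36 / 17/198 = 11/34
P(Y=3 | obs) = 1/36 / 17/198 = 11/34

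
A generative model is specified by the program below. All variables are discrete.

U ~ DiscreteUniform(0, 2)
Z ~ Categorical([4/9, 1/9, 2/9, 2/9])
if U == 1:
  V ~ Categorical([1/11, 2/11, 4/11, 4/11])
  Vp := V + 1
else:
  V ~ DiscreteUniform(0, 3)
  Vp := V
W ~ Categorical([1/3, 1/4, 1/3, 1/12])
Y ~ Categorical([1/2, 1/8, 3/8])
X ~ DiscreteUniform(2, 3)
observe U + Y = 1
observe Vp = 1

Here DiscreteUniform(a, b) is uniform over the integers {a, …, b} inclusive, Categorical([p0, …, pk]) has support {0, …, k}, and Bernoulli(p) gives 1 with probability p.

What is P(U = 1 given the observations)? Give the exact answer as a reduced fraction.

P(U = 1 | obs) = 16/27

Enumerate traces; 64 have nonzero weight after conditioning:
  (U=0, Z=0, V=1, W=0, Y=1, X=2) weight 1/1296
  (U=0, Z=0, V=1, W=0, Y=1, X=3) weight 1/1296
  (U=0, Z=0, V=1, W=1, Y=1, X=2) weight 1/1728
  (U=0, Z=0, V=1, W=1, Y=1, X=3) weight 1/1728
  (U=0, Z=0, V=1, W=2, Y=1, X=2) weight 1/1296
  (U=0, Z=0, V=1, W=2, Y=1, X=3) weight 1/1296
  (U=0, Z=0, V=1, W=3, Y=1, X=2) weight 1/5184
  (U=0, Z=0, V=1, W=3, Y=1, X=3) weight 1/5184
  (U=1, Z=0, V=0, W=0, Y=0, X=2) weight 1/891
  … 55 more
Group by U:
  weight(U=0) = 1/96
  weight(U=1) = 1/66
Total weight = 1/96 + 1/66 = 9/352
P(U=0 | obs) = 1/96 / 9/352 = 11/27
P(U=1 | obs) = 1/66 / 9/352 = 16/27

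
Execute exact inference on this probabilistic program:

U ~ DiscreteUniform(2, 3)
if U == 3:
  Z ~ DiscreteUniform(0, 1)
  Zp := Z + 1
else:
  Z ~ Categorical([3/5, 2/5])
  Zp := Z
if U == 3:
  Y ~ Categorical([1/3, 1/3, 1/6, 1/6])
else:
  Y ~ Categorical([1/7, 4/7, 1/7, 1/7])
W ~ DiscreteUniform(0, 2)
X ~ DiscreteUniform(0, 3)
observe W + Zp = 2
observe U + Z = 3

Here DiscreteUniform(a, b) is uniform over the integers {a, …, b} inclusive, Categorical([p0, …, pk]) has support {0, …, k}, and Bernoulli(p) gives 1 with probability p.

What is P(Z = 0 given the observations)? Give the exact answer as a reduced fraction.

Enumerate traces; 32 have nonzero weight after conditioning:
  (U=2, Z=1, Y=0, W=1, X=0) weight 1/420
  (U=2, Z=1, Y=0, W=1, X=1) weight 1/420
  (U=2, Z=1, Y=0, W=1, X=2) weight 1/420
  (U=2, Z=1, Y=0, W=1, X=3) weight 1/420
  (U=2, Z=1, Y=1, W=1, X=0) weight 1/105
  (U=2, Z=1, Y=1, W=1, X=1) weight 1/105
  (U=2, Z=1, Y=1, W=1, X=2) weight 1/105
  (U=2, Z=1, Y=1, W=1, X=3) weight 1/105
  (U=3, Z=0, Y=0, W=1, X=0) weight 1/144
  … 23 more
Group by Z:
  weight(Z=0) = 1/12
  weight(Z=1) = 1/15
Total weight = 1/12 + 1/15 = 3/20
P(Z=0 | obs) = 1/12 / 3/20 = 5/9
P(Z=1 | obs) = 1/15 / 3/20 = 4/9

P(Z = 0 | obs) = 5/9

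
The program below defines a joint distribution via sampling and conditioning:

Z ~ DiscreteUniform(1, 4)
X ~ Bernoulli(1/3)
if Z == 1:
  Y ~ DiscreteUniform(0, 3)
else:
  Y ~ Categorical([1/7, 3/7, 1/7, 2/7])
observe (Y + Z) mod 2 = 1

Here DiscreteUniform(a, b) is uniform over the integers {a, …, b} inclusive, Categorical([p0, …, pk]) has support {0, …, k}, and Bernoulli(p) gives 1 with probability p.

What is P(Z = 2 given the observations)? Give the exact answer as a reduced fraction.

Enumerate traces; 16 have nonzero weight after conditioning:
  (Z=1, X=0, Y=0) weight 1/24
  (Z=1, X=0, Y=2) weight 1/24
  (Z=1, X=1, Y=0) weight 1/48
  (Z=1, X=1, Y=2) weight 1/48
  (Z=2, X=0, Y=1) weight 1/14
  (Z=2, X=0, Y=3) weight 1/21
  (Z=2, X=1, Y=1) weight 1/28
  (Z=2, X=1, Y=3) weight 1/42
  (Z=3, X=0, Y=0) weight 1/42
  (Z=4, X=0, Y=1) weight 1/14
  … 6 more
Group by Z:
  weight(Z=1) = 1/8
  weight(Z=2) = 5/28
  weight(Z=3) = 1/14
  weight(Z=4) = 5/28
Total weight = 1/8 + 5/28 + 1/14 + 5/28 = 31/56
P(Z=1 | obs) = 1/8 / 31/56 = 7/31
P(Z=2 | obs) = 5/28 / 31/56 = 10/31
P(Z=3 | obs) = 1/14 / 31/56 = 4/31
P(Z=4 | obs) = 5/28 / 31/56 = 10/31

P(Z = 2 | obs) = 10/31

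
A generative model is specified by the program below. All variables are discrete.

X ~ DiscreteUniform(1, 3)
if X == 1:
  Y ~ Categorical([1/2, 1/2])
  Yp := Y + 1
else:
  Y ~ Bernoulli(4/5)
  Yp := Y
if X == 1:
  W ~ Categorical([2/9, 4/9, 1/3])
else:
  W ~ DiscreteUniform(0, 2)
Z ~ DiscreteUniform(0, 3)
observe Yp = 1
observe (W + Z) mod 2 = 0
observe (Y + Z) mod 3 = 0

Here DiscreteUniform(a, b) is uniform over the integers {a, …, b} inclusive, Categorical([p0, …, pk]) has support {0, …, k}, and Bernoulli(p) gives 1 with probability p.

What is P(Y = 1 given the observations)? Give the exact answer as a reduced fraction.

Enumerate traces; 7 have nonzero weight after conditioning:
  (X=1, Y=0, W=0, Z=0) weight 1/108
  (X=1, Y=0, W=1, Z=3) weight 1/54
  (X=1, Y=0, W=2, Z=0) weight 1/72
  (X=2, Y=1, W=0, Z=2) weight 1/45
  (X=2, Y=1, W=2, Z=2) weight 1/45
  (X=3, Y=1, W=0, Z=2) weight 1/45
  (X=3, Y=1, W=2, Z=2) weight 1/45
Group by Y:
  weight(Y=0) = 1/24
  weight(Y=1) = 4/45
Total weight = 1/24 + 4/45 = 47/360
P(Y=0 | obs) = 1/24 / 47/360 = 15/47
P(Y=1 | obs) = 4/45 / 47/360 = 32/47

P(Y = 1 | obs) = 32/47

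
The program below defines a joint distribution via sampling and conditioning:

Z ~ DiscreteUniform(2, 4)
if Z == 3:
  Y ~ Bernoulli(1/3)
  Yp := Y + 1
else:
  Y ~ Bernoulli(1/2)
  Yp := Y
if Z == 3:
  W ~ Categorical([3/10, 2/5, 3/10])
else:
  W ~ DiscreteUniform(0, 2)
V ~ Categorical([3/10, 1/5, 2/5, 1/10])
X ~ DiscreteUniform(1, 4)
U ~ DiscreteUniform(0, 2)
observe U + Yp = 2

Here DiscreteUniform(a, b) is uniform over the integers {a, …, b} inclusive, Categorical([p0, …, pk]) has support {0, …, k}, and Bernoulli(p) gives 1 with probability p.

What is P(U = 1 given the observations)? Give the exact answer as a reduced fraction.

Enumerate traces; 288 have nonzero weight after conditioning:
  (Z=2, Y=0, W=0, V=0, X=1, U=2) weight 1/720
  (Z=2, Y=0, W=0, V=0, X=2, U=2) weight 1/720
  (Z=2, Y=0, W=0, V=0, X=3, U=2) weight 1/720
  (Z=2, Y=0, W=0, V=0, X=4, U=2) weight 1/720
  (Z=2, Y=0, W=0, V=1, X=1, U=2) weight 1/1080
  (Z=2, Y=0, W=0, V=1, X=2, U=2) weight 1/1080
  (Z=2, Y=0, W=0, V=1, X=3, U=2) weight 1/1080
  (Z=2, Y=0, W=0, V=1, X=4, U=2) weight 1/1080
  (Z=2, Y=1, W=0, V=0, X=1, U=1) weight 1/720
  (Z=3, Y=1, W=0, V=0, X=1, U=0) weight 1/1200
  … 278 more
Group by U:
  weight(U=0) = 1/27
  weight(U=1) = 5/27
  weight(U=2) = 1/9
Total weight = 1/27 + 5/27 + 1/9 = 1/3
P(U=0 | obs) = 1/27 / 1/3 = 1/9
P(U=1 | obs) = 5/27 / 1/3 = 5/9
P(U=2 | obs) = 1/9 / 1/3 = 1/3

P(U = 1 | obs) = 5/9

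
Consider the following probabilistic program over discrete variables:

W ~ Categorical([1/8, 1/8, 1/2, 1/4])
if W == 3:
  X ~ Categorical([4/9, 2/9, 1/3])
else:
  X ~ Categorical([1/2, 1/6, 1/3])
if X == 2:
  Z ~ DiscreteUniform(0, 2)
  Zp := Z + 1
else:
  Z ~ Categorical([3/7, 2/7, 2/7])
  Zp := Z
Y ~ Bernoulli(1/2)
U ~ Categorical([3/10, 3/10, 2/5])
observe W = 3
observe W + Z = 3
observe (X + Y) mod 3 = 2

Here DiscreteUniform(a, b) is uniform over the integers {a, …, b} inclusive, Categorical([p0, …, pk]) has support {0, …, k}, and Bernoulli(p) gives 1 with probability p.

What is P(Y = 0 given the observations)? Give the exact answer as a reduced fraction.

Enumerate traces; 6 have nonzero weight after conditioning:
  (W=3, X=1, Z=0, Y=1, U=0) weight 1/280
  (W=3, X=1, Z=0, Y=1, U=1) weight 1/280
  (W=3, X=1, Z=0, Y=1, U=2) weight 1/210
  (W=3, X=2, Z=0, Y=0, U=0) weight 1/240
  (W=3, X=2, Z=0, Y=0, U=1) weight 1/240
  (W=3, X=2, Z=0, Y=0, U=2) weight 1/180
Group by Y:
  weight(Y=0) = 1/72
  weight(Y=1) = 1/84
Total weight = 1/72 + 1/84 = 13/504
P(Y=0 | obs) = 1/72 / 13/504 = 7/13
P(Y=1 | obs) = 1/84 / 13/504 = 6/13

P(Y = 0 | obs) = 7/13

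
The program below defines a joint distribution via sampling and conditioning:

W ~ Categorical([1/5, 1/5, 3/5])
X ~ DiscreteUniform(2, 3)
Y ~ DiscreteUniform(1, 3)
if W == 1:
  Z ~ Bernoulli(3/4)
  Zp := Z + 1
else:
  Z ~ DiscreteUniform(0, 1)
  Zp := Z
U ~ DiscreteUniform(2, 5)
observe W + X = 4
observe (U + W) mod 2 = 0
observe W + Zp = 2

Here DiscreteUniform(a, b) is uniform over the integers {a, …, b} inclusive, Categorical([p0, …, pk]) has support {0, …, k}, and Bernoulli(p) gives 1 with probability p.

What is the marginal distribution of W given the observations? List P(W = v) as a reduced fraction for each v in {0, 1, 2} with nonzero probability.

P(W=1) = 1/7, P(W=2) = 6/7

Enumerate traces; 12 have nonzero weight after conditioning:
  (W=1, X=3, Y=1, Z=0, U=3) weight 1/480
  (W=1, X=3, Y=1, Z=0, U=5) weight 1/480
  (W=1, X=3, Y=2, Z=0, U=3) weight 1/480
  (W=1, X=3, Y=2, Z=0, U=5) weight 1/480
  (W=1, X=3, Y=3, Z=0, U=3) weight 1/480
  (W=1, X=3, Y=3, Z=0, U=5) weight 1/480
  (W=2, X=2, Y=1, Z=0, U=2) weight 1/80
  (W=2, X=2, Y=1, Z=0, U=4) weight 1/80
  … 4 more
Group by W:
  weight(W=1) = 1/80
  weight(W=2) = 3/40
Total weight = 1/80 + 3/40 = 7/80
P(W=1 | obs) = 1/80 / 7/80 = 1/7
P(W=2 | obs) = 3/40 / 7/80 = 6/7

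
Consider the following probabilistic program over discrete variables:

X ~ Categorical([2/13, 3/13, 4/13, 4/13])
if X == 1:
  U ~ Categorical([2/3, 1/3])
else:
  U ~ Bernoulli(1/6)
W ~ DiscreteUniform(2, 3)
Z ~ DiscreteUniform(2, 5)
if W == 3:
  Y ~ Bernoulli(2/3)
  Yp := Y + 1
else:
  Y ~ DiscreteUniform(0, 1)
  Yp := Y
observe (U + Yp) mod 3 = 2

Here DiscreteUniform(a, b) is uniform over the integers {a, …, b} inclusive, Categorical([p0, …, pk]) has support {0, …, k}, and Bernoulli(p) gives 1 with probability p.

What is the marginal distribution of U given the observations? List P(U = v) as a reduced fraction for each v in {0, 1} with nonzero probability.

Enumerate traces; 48 have nonzero weight after conditioning:
  (X=0, U=0, W=3, Z=2, Y=1) weight 5/468
  (X=0, U=0, W=3, Z=3, Y=1) weight 5/468
  (X=0, U=0, W=3, Z=4, Y=1) weight 5/468
  (X=0, U=0, W=3, Z=5, Y=1) weight 5/468
  (X=0, U=1, W=2, Z=2, Y=1) weight 1/624
  (X=0, U=1, W=2, Z=3, Y=1) weight 1/624
  (X=0, U=1, W=2, Z=4, Y=1) weight 1/624
  (X=0, U=1, W=2, Z=5, Y=1) weight 1/624
  … 40 more
Group by U:
  weight(U=0) = 31/117
  weight(U=1) = 10/117
Total weight = 31/117 + 10/117 = 41/117
P(U=0 | obs) = 31/117 / 41/117 = 31/41
P(U=1 | obs) = 10/117 / 41/117 = 10/41

P(U=0) = 31/41, P(U=1) = 10/41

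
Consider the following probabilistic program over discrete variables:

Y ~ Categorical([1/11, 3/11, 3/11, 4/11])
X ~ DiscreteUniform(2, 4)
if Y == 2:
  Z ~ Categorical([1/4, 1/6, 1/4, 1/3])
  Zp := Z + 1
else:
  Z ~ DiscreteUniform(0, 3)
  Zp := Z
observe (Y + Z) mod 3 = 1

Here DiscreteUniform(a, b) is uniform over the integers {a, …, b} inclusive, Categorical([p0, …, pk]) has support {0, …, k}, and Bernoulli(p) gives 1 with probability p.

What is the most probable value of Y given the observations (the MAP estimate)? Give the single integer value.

Enumerate traces; 15 have nonzero weight after conditioning:
  (Y=0, X=2, Z=1) weight 1/132
  (Y=0, X=3, Z=1) weight 1/132
  (Y=0, X=4, Z=1) weight 1/132
  (Y=1, X=2, Z=0) weight 1/44
  (Y=1, X=2, Z=3) weight 1/44
  (Y=1, X=3, Z=0) weight 1/44
  (Y=1, X=3, Z=3) weight 1/44
  (Y=1, X=4, Z=0) weight 1/44
  (Y=2, X=2, Z=2) weight 1/44
  (Y=3, X=2, Z=1) weight 1/33
  … 5 more
Group by Y:
  weight(Y=0) = 1/44
  weight(Y=1) = 3/22
  weight(Y=2) = 3/44
  weight(Y=3) = 1/11
Total weight = 1/44 + 3/22 + 3/44 + 1/11 = 7/22
P(Y=0 | obs) = 1/44 / 7/22 = 1/14
P(Y=1 | obs) = 3/22 / 7/22 = 3/7
P(Y=2 | obs) = 3/44 / 7/22 = 3/14
P(Y=3 | obs) = 1/11 / 7/22 = 2/7
argmax = 1

argmax_v P(Y = v | obs) = 1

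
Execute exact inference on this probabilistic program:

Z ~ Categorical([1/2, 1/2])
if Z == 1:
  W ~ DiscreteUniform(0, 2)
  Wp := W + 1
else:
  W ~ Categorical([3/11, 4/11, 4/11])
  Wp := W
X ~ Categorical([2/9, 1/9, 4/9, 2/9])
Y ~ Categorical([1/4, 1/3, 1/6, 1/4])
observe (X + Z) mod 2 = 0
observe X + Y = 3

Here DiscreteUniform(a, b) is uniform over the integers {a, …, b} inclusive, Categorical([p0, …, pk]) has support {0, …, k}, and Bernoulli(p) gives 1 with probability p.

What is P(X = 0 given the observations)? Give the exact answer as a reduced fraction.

Enumerate traces; 12 have nonzero weight after conditioning:
  (Z=0, W=0, X=0, Y=3) weight 1/132
  (Z=0, W=0, X=2, Y=1) weight 2/99
  (Z=0, W=1, X=0, Y=3) weight 1/99
  (Z=0, W=1, X=2, Y=1) weight 8/297
  (Z=0, W=2, X=0, Y=3) weight 1/99
  (Z=0, W=2, X=2, Y=1) weight 8/297
  (Z=1, W=0, X=1, Y=2) weight 1/324
  (Z=1, W=0, X=3, Y=0) weight 1/108
  … 4 more
Group by X:
  weight(X=0) = 1/36
  weight(X=1) = 1/108
  weight(X=2) = 2/27
  weight(X=3) = 1/36
Total weight = 1/36 + 1/108 + 2/27 + 1/36 = 5/36
P(X=0 | obs) = 1/36 / 5/36 = 1/5
P(X=1 | obs) = 1/108 / 5/36 = 1/15
P(X=2 | obs) = 2/27 / 5/36 = 8/15
P(X=3 | obs) = 1/36 / 5/36 = 1/5

P(X = 0 | obs) = 1/5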